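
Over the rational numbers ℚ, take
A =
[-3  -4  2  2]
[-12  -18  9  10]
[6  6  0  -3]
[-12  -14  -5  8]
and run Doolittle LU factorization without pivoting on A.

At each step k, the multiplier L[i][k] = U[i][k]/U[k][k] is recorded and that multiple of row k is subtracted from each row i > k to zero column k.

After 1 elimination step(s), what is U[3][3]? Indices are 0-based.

k=0: U[0][0]=-3
  eliminate (1,0): mult=4, new row 1: (0, -2, 1, 2); set L[1][0]=4
  eliminate (2,0): mult=-2, new row 2: (0, -2, 4, 1); set L[2][0]=-2
  eliminate (3,0): mult=4, new row 3: (0, 2, -13, 0); set L[3][0]=4

U[3][3] = 0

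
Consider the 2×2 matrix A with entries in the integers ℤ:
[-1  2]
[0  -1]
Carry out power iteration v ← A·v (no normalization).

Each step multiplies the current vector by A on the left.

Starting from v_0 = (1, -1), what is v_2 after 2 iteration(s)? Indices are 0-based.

v_2 = (5, -1)

v_0 = (1, -1).
v_1 = A·v_0 = (-3, 1).
v_2 = A·v_1 = (5, -1).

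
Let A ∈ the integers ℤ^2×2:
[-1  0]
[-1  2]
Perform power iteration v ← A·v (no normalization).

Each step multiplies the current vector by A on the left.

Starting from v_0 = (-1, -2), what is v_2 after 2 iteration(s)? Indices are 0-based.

v_0 = (-1, -2).
v_1 = A·v_0 = (1, -3).
v_2 = A·v_1 = (-1, -7).

v_2 = (-1, -7)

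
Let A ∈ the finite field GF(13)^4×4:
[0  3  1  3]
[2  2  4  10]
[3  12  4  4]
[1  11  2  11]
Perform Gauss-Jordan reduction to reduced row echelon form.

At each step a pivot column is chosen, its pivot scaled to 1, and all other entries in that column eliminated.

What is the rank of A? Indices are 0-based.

pivot(0,0): swap R0↔R1
pivot(0,0)=2: scale R0 → (1, 1, 2, 5)
  clear (2,0): R2 −= (3)R0 → (0, 9, 11, 2)
  clear (3,0): R3 −= (1)R0 → (0, 10, 0, 6)
pivot(1,1)=3: scale R1 → (0, 1, 9, 1)
  clear (0,1): R0 −= (1)R1 → (1, 0, 6, 4)
  clear (2,1): R2 −= (9)R1 → (0, 0, 8, 6)
  clear (3,1): R3 −= (10)R1 → (0, 0, 1, 9)
pivot(2,2)=8: scale R2 → (0, 0, 1, 4)
  clear (0,2): R0 −= (6)R2 → (1, 0, 0, 6)
  clear (1,2): R1 −= (9)R2 → (0, 1, 0, 4)
  clear (3,2): R3 −= (1)R2 → (0, 0, 0, 5)
pivot(3,3)=5: scale R3 → (0, 0, 0, 1)
  clear (0,3): R0 −= (6)R3 → (1, 0, 0, 0)
  clear (1,3): R1 −= (4)R3 → (0, 1, 0, 0)
  clear (2,3): R2 −= (4)R3 → (0, 0, 1, 0)

rank = 4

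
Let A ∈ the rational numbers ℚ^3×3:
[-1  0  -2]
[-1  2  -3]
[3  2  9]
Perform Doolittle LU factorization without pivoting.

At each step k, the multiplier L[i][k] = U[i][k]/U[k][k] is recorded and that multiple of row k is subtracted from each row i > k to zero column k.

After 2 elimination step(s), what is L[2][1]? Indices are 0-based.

L[2][1] = 1

[col 0] pivot -1
  R1 -= 1*R0 → (0, 2, -1)  (L[1][0] := 1)
  R2 -= -3*R0 → (0, 2, 3)  (L[2][0] := -3)
[col 1] pivot 2
  R2 -= 1*R1 → (0, 0, 4)  (L[2][1] := 1)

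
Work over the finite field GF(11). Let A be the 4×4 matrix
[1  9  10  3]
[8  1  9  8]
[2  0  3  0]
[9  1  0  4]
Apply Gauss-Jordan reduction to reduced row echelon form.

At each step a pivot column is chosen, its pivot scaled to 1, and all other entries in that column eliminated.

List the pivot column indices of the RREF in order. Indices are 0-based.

[1] R0 /= 1  ⇒  (1, 9, 10, 3)
     R1 -= 8·R0  ⇒  (0, 6, 6, 6)
     R2 -= 2·R0  ⇒  (0, 4, 5, 5)
     R3 -= 9·R0  ⇒  (0, 8, 9, 10)
[2] R1 /= 6  ⇒  (0, 1, 1, 1)
     R0 -= 9·R1  ⇒  (1, 0, 1, 5)
     R2 -= 4·R1  ⇒  (0, 0, 1, 1)
     R3 -= 8·R1  ⇒  (0, 0, 1, 2)
[3] R2 /= 1  ⇒  (0, 0, 1, 1)
     R0 -= 1·R2  ⇒  (1, 0, 0, 4)
     R1 -= 1·R2  ⇒  (0, 1, 0, 0)
     R3 -= 1·R2  ⇒  (0, 0, 0, 1)
[4] R3 /= 1  ⇒  (0, 0, 0, 1)
     R0 -= 4·R3  ⇒  (1, 0, 0, 0)
     R2 -= 1·R3  ⇒  (0, 0, 1, 0)

pivot columns: 0, 1, 2, 3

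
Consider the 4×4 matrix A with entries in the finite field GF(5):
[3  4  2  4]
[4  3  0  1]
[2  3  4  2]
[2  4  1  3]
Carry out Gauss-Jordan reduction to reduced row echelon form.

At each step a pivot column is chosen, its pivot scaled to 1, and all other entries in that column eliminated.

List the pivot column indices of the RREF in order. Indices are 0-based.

pivot columns: 0, 1, 2, 3

[1] R0 /= 3  ⇒  (1, 3, 4, 3)
     R1 -= 4·R0  ⇒  (0, 1, 4, 4)
     R2 -= 2·R0  ⇒  (0, 2, 1, 1)
     R3 -= 2·R0  ⇒  (0, 3, 3, 2)
[2] R1 /= 1  ⇒  (0, 1, 4, 4)
     R0 -= 3·R1  ⇒  (1, 0, 2, 1)
     R2 -= 2·R1  ⇒  (0, 0, 3, 3)
     R3 -= 3·R1  ⇒  (0, 0, 1, 0)
[3] R2 /= 3  ⇒  (0, 0, 1, 1)
     R0 -= 2·R2  ⇒  (1, 0, 0, 4)
     R1 -= 4·R2  ⇒  (0, 1, 0, 0)
     R3 -= 1·R2  ⇒  (0, 0, 0, 4)
[4] R3 /= 4  ⇒  (0, 0, 0, 1)
     R0 -= 4·R3  ⇒  (1, 0, 0, 0)
     R2 -= 1·R3  ⇒  (0, 0, 1, 0)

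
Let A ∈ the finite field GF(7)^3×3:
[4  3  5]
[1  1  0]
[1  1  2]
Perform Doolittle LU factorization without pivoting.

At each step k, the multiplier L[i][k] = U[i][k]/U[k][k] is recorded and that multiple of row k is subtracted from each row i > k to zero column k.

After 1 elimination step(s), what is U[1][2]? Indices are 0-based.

U[1][2] = 4

Step 1: pivot at (0,0) is 4.
  row1 ← row1 − (2)·row0  ⇒  L[1][0]=2, U row1=(0, 2, 4)
  row2 ← row2 − (2)·row0  ⇒  L[2][0]=2, U row2=(0, 2, 6)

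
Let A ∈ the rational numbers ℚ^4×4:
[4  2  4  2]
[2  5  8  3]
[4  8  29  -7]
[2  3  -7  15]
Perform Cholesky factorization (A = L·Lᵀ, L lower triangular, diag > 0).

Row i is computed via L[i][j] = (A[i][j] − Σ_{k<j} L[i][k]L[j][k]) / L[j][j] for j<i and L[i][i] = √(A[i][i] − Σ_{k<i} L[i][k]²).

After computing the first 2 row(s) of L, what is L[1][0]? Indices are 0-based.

L[1][0] = 1

Step 1: L[0][0] = √(4) = 2.
  L[1][0] = (2) / L[0][0] = 1.
Step 2: L[1][1] = √(4) = 2.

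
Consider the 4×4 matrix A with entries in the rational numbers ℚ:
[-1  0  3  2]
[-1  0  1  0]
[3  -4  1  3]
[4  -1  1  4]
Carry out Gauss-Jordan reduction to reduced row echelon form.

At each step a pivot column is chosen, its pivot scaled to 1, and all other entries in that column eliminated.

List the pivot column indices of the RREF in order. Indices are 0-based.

pivot columns: 0, 1, 2, 3

step 1: normalize row 0 (÷-1) = (1, 0, -3, -2)
  row 1: subtract -1×row0 = (0, 0, -2, -2)
  row 2: subtract 3×row0 = (0, -4, 10, 9)
  row 3: subtract 4×row0 = (0, -1, 13, 12)
step 2: exchange rows 1,2
step 2: normalize row 1 (÷-4) = (0, 1, -5/2, -9/4)
  row 3: subtract -1×row1 = (0, 0, 21/2, 39/4)
step 3: normalize row 2 (÷-2) = (0, 0, 1, 1)
  row 0: subtract -3×row2 = (1, 0, 0, 1)
  row 1: subtract -5/2×row2 = (0, 1, 0, 1/4)
  row 3: subtract 21/2×row2 = (0, 0, 0, -3/4)
step 4: normalize row 3 (÷-3/4) = (0, 0, 0, 1)
  row 0: subtract 1×row3 = (1, 0, 0, 0)
  row 1: subtract 1/4×row3 = (0, 1, 0, 0)
  row 2: subtract 1×row3 = (0, 0, 1, 0)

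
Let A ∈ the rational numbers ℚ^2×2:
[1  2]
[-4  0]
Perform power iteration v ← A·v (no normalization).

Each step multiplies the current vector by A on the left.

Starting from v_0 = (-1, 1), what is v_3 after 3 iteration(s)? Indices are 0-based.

v_0 = (-1, 1).
v_1 = A·v_0 = (1, 4).
v_2 = A·v_1 = (9, -4).
v_3 = A·v_2 = (1, -36).

v_3 = (1, -36)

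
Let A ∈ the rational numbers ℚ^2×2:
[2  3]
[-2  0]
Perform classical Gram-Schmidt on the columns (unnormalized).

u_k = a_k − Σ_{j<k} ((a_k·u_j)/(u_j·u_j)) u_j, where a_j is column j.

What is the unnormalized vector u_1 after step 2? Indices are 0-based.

u_1 = (3/2, 3/2)

Step 1: u_0 = a_0 = (2, -2).
Step 2: u_1 = a_1 − (3/4)·u_0 = (3/2, 3/2).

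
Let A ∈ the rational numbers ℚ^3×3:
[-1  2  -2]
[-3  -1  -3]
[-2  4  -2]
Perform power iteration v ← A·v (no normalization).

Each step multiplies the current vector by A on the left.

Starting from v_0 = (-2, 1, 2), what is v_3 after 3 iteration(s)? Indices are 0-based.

v_3 = (12, 77, 0)

v_0 = (-2, 1, 2).
v_1 = A·v_0 = (0, -1, 4).
v_2 = A·v_1 = (-10, -11, -12).
v_3 = A·v_2 = (12, 77, 0).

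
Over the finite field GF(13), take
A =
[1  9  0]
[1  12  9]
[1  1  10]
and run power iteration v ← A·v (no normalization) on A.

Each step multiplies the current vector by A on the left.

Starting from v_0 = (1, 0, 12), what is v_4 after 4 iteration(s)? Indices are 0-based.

v_0 = (1, 0, 12).
v_1 = A·v_0 = (1, 5, 4).
v_2 = A·v_1 = (7, 6, 7).
v_3 = A·v_2 = (9, 12, 5).
v_4 = A·v_3 = (0, 3, 6).

v_4 = (0, 3, 6)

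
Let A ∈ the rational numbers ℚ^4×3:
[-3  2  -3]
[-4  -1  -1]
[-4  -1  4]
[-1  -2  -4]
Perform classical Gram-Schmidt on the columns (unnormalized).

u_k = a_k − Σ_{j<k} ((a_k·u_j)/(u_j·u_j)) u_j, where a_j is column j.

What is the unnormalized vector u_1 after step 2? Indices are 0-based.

u_1 = (16/7, -13/21, -13/21, -40/21)

Step 1: u_0 = a_0 = (-3, -4, -4, -1).
Step 2: u_1 = a_1 − (2/21)·u_0 = (16/7, -13/21, -13/21, -40/21).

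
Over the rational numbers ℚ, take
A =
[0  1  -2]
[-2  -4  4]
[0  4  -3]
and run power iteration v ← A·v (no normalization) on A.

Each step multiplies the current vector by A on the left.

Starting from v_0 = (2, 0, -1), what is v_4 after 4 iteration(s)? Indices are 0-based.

v_4 = (-862, 2072, -2033)

v_0 = (2, 0, -1).
v_1 = A·v_0 = (2, -8, 3).
v_2 = A·v_1 = (-14, 40, -41).
v_3 = A·v_2 = (122, -296, 283).
v_4 = A·v_3 = (-862, 2072, -2033).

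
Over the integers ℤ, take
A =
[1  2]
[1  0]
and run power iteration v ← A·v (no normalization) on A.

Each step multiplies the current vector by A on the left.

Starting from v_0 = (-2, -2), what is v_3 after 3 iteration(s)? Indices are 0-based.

v_3 = (-22, -10)

v_0 = (-2, -2).
v_1 = A·v_0 = (-6, -2).
v_2 = A·v_1 = (-10, -6).
v_3 = A·v_2 = (-22, -10).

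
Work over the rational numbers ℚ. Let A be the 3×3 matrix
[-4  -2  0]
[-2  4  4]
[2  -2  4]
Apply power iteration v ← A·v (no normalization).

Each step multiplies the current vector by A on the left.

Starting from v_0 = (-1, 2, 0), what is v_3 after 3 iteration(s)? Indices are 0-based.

v_0 = (-1, 2, 0).
v_1 = A·v_0 = (0, 10, -6).
v_2 = A·v_1 = (-20, 16, -44).
v_3 = A·v_2 = (48, -72, -248).

v_3 = (48, -72, -248)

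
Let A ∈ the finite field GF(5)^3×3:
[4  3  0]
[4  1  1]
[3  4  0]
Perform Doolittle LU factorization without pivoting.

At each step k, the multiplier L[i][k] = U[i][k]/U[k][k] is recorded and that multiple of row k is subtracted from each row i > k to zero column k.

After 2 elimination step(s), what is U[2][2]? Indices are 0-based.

Step 1: pivot at (0,0) is 4.
  row1 ← row1 − (1)·row0  ⇒  L[1][0]=1, U row1=(0, 3, 1)
  row2 ← row2 − (2)·row0  ⇒  L[2][0]=2, U row2=(0, 3, 0)
Step 2: pivot at (1,1) is 3.
  row2 ← row2 − (1)·row1  ⇒  L[2][1]=1, U row2=(0, 0, 4)

U[2][2] = 4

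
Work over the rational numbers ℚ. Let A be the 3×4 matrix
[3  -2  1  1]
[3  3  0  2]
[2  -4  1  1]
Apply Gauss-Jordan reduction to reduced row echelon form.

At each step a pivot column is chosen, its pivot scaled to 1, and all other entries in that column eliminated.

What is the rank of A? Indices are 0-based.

pivot(0,0)=3: scale R0 → (1, -2/3, 1/3, 1/3)
  clear (1,0): R1 −= (3)R0 → (0, 5, -1, 1)
  clear (2,0): R2 −= (2)R0 → (0, -8/3, 1/3, 1/3)
pivot(1,1)=5: scale R1 → (0, 1, -1/5, 1/5)
  clear (0,1): R0 −= (-2/3)R1 → (1, 0, 1/5, 7/15)
  clear (2,1): R2 −= (-8/3)R1 → (0, 0, -1/5, 13/15)
pivot(2,2)=-1/5: scale R2 → (0, 0, 1, -13/3)
  clear (0,2): R0 −= (1/5)R2 → (1, 0, 0, 4/3)
  clear (1,2): R1 −= (-1/5)R2 → (0, 1, 0, -2/3)

rank = 3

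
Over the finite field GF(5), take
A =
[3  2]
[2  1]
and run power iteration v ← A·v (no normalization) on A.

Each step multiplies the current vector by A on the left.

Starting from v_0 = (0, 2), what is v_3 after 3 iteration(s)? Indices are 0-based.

v_0 = (0, 2).
v_1 = A·v_0 = (4, 2).
v_2 = A·v_1 = (1, 0).
v_3 = A·v_2 = (3, 2).

v_3 = (3, 2)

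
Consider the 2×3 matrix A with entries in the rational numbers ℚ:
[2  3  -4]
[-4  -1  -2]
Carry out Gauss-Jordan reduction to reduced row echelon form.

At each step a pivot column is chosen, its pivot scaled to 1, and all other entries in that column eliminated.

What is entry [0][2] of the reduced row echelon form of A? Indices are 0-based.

M[0][2] = 1

pivot(0,0)=2: scale R0 → (1, 3/2, -2)
  clear (1,0): R1 −= (-4)R0 → (0, 5, -10)
pivot(1,1)=5: scale R1 → (0, 1, -2)
  clear (0,1): R0 −= (3/2)R1 → (1, 0, 1)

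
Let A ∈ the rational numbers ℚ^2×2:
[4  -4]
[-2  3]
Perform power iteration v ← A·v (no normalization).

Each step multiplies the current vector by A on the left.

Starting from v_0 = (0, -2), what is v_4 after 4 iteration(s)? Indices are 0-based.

v_0 = (0, -2).
v_1 = A·v_0 = (8, -6).
v_2 = A·v_1 = (56, -34).
v_3 = A·v_2 = (360, -214).
v_4 = A·v_3 = (2296, -1362).

v_4 = (2296, -1362)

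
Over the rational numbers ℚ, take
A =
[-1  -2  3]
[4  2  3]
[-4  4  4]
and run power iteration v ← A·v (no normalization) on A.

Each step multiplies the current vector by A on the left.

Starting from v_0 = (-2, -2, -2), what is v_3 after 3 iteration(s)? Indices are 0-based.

v_3 = (-204, -384, -704)

v_0 = (-2, -2, -2).
v_1 = A·v_0 = (0, -18, -8).
v_2 = A·v_1 = (12, -60, -104).
v_3 = A·v_2 = (-204, -384, -704).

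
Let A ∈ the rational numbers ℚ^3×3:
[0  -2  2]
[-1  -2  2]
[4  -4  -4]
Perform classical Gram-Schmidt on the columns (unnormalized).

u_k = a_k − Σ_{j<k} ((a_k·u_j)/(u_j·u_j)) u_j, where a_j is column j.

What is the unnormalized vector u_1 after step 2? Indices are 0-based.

Step 1: u_0 = a_0 = (0, -1, 4).
Step 2: u_1 = a_1 − (-14/17)·u_0 = (-2, -48/17, -12/17).

u_1 = (-2, -48/17, -12/17)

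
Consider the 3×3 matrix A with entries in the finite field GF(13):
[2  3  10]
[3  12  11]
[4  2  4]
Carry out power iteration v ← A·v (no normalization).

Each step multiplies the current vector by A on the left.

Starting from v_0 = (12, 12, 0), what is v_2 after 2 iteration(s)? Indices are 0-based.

v_0 = (12, 12, 0).
v_1 = A·v_0 = (8, 11, 7).
v_2 = A·v_1 = (2, 12, 4).

v_2 = (2, 12, 4)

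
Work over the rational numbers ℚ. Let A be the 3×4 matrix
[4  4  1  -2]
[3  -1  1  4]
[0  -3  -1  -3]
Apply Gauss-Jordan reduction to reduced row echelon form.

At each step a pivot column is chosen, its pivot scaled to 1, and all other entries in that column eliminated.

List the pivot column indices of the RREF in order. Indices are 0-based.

pivot(0,0)=4: scale R0 → (1, 1, 1/4, -1/2)
  clear (1,0): R1 −= (3)R0 → (0, -4, 1/4, 11/2)
pivot(1,1)=-4: scale R1 → (0, 1, -1/16, -11/8)
  clear (0,1): R0 −= (1)R1 → (1, 0, 5/16, 7/8)
  clear (2,1): R2 −= (-3)R1 → (0, 0, -19/16, -57/8)
pivot(2,2)=-19/16: scale R2 → (0, 0, 1, 6)
  clear (0,2): R0 −= (5/16)R2 → (1, 0, 0, -1)
  clear (1,2): R1 −= (-1/16)R2 → (0, 1, 0, -1)

pivot columns: 0, 1, 2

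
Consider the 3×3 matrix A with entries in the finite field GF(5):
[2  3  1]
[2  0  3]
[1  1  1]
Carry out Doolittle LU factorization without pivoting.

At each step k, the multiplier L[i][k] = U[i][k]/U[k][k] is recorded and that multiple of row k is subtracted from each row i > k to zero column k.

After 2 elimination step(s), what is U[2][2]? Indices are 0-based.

U[2][2] = 1

Step 1: pivot at (0,0) is 2.
  row1 ← row1 − (1)·row0  ⇒  L[1][0]=1, U row1=(0, 2, 2)
  row2 ← row2 − (3)·row0  ⇒  L[2][0]=3, U row2=(0, 2, 3)
Step 2: pivot at (1,1) is 2.
  row2 ← row2 − (1)·row1  ⇒  L[2][1]=1, U row2=(0, 0, 1)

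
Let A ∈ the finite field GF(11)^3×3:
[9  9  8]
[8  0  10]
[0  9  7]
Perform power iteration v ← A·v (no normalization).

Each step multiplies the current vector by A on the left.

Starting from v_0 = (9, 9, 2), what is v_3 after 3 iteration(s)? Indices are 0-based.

v_3 = (2, 3, 5)

v_0 = (9, 9, 2).
v_1 = A·v_0 = (2, 4, 7).
v_2 = A·v_1 = (0, 9, 8).
v_3 = A·v_2 = (2, 3, 5).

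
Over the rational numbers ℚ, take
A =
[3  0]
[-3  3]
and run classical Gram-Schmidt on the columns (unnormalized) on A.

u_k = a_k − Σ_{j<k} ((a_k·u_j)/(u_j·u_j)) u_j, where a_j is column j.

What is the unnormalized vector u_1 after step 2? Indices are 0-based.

u_1 = (3/2, 3/2)

Step 1: u_0 = a_0 = (3, -3).
Step 2: u_1 = a_1 − (-1/2)·u_0 = (3/2, 3/2).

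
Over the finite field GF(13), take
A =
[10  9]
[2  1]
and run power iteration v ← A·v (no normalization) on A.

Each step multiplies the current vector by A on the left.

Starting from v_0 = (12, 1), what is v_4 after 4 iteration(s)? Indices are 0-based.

v_4 = (9, 6)

v_0 = (12, 1).
v_1 = A·v_0 = (12, 12).
v_2 = A·v_1 = (7, 10).
v_3 = A·v_2 = (4, 11).
v_4 = A·v_3 = (9, 6).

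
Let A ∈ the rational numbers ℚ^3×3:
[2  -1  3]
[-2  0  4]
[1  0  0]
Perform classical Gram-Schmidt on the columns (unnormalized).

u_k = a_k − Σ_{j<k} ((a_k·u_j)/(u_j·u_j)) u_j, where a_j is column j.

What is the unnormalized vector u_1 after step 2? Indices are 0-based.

Step 1: u_0 = a_0 = (2, -2, 1).
Step 2: u_1 = a_1 − (-2/9)·u_0 = (-5/9, -4/9, 2/9).

u_1 = (-5/9, -4/9, 2/9)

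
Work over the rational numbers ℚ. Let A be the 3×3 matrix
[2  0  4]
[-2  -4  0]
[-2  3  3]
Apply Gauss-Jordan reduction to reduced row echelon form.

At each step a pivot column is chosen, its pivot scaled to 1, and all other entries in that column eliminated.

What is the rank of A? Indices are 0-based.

[1] R0 /= 2  ⇒  (1, 0, 2)
     R1 -= -2·R0  ⇒  (0, -4, 4)
     R2 -= -2·R0  ⇒  (0, 3, 7)
[2] R1 /= -4  ⇒  (0, 1, -1)
     R2 -= 3·R1  ⇒  (0, 0, 10)
[3] R2 /= 10  ⇒  (0, 0, 1)
     R0 -= 2·R2  ⇒  (1, 0, 0)
     R1 -= -1·R2  ⇒  (0, 1, 0)

rank = 3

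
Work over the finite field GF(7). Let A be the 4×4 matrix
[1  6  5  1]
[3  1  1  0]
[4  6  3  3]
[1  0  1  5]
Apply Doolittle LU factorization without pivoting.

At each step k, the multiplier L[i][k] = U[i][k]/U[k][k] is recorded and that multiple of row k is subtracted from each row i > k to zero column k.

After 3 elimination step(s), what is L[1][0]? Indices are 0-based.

Step 1: pivot at (0,0) is 1.
  row1 ← row1 − (3)·row0  ⇒  L[1][0]=3, U row1=(0, 4, 0, 4)
  row2 ← row2 − (4)·row0  ⇒  L[2][0]=4, U row2=(0, 3, 4, 6)
  row3 ← row3 − (1)·row0  ⇒  L[3][0]=1, U row3=(0, 1, 3, 4)
Step 2: pivot at (1,1) is 4.
  row2 ← row2 − (6)·row1  ⇒  L[2][1]=6, U row2=(0, 0, 4, 3)
  row3 ← row3 − (2)·row1  ⇒  L[3][1]=2, U row3=(0, 0, 3, 3)
Step 3: pivot at (2,2) is 4.
  row3 ← row3 − (6)·row2  ⇒  L[3][2]=6, U row3=(0, 0, 0, 6)

L[1][0] = 3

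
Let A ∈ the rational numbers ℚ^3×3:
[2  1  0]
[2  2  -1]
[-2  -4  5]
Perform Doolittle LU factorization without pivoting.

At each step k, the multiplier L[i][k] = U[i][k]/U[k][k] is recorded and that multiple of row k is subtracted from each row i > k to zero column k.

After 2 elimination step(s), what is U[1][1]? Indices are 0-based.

k=0: U[0][0]=2
  eliminate (1,0): mult=1, new row 1: (0, 1, -1); set L[1][0]=1
  eliminate (2,0): mult=-1, new row 2: (0, -3, 5); set L[2][0]=-1
k=1: U[1][1]=1
  eliminate (2,1): mult=-3, new row 2: (0, 0, 2); set L[2][1]=-3

U[1][1] = 1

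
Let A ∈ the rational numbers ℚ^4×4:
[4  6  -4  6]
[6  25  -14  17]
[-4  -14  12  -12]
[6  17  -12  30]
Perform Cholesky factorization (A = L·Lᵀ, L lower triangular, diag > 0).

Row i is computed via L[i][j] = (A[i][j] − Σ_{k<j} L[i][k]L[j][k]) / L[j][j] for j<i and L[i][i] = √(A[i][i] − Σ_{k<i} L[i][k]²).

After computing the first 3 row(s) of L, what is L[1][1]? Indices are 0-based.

L[1][1] = 4

Step 1: L[0][0] = √(4) = 2.
  L[1][0] = (6) / L[0][0] = 3.
Step 2: L[1][1] = √(16) = 4.
  L[2][0] = (-4) / L[0][0] = -2.
  L[2][1] = (-8) / L[1][1] = -2.
Step 3: L[2][2] = √(4) = 2.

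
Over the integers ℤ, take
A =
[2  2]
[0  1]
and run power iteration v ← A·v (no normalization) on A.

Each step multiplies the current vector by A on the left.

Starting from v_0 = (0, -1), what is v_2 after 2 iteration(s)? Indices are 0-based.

v_0 = (0, -1).
v_1 = A·v_0 = (-2, -1).
v_2 = A·v_1 = (-6, -1).

v_2 = (-6, -1)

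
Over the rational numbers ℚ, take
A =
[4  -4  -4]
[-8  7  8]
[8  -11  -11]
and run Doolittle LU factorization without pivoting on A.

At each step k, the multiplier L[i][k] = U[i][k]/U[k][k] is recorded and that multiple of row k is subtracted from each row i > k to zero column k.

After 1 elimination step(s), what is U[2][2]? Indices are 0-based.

U[2][2] = -3

k=0: U[0][0]=4
  eliminate (1,0): mult=-2, new row 1: (0, -1, 0); set L[1][0]=-2
  eliminate (2,0): mult=2, new row 2: (0, -3, -3); set L[2][0]=2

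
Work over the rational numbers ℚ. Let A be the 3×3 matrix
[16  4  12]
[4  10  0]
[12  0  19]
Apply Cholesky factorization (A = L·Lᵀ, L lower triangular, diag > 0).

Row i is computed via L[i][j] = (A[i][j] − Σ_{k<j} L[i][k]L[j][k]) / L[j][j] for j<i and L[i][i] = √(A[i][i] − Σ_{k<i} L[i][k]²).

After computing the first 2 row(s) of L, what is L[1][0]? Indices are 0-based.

L[1][0] = 1

Step 1: L[0][0] = √(16) = 4.
  L[1][0] = (4) / L[0][0] = 1.
Step 2: L[1][1] = √(9) = 3.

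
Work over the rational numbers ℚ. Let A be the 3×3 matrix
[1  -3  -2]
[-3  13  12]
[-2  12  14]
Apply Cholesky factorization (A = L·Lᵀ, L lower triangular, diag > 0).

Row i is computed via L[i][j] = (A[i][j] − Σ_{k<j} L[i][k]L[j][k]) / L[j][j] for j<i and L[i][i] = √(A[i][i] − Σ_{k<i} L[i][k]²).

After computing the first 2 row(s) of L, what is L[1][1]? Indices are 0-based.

Step 1: L[0][0] = √(1) = 1.
  L[1][0] = (-3) / L[0][0] = -3.
Step 2: L[1][1] = √(4) = 2.

L[1][1] = 2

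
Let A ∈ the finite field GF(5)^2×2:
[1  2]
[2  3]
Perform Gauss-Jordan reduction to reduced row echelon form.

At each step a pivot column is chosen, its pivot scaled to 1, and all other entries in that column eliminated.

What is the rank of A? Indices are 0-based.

rank = 2

step 1: normalize row 0 (÷1) = (1, 2)
  row 1: subtract 2×row0 = (0, 4)
step 2: normalize row 1 (÷4) = (0, 1)
  row 0: subtract 2×row1 = (1, 0)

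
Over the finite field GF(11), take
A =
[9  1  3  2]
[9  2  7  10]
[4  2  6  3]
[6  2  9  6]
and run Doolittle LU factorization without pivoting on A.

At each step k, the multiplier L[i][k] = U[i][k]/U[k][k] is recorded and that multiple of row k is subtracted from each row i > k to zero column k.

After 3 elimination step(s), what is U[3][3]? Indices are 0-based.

k=0: U[0][0]=9
  eliminate (1,0): mult=1, new row 1: (0, 1, 4, 8); set L[1][0]=1
  eliminate (2,0): mult=9, new row 2: (0, 4, 1, 7); set L[2][0]=9
  eliminate (3,0): mult=8, new row 3: (0, 5, 7, 1); set L[3][0]=8
k=1: U[1][1]=1
  eliminate (2,1): mult=4, new row 2: (0, 0, 7, 8); set L[2][1]=4
  eliminate (3,1): mult=5, new row 3: (0, 0, 9, 5); set L[3][1]=5
k=2: U[2][2]=7
  eliminate (3,2): mult=6, new row 3: (0, 0, 0, 1); set L[3][2]=6

U[3][3] = 1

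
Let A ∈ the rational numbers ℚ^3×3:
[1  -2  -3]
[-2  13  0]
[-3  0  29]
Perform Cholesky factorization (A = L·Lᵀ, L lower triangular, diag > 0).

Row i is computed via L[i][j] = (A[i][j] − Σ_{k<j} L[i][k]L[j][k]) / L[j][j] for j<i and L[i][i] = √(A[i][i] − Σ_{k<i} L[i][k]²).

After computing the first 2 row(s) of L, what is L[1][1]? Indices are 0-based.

L[1][1] = 3

Step 1: L[0][0] = √(1) = 1.
  L[1][0] = (-2) / L[0][0] = -2.
Step 2: L[1][1] = √(9) = 3.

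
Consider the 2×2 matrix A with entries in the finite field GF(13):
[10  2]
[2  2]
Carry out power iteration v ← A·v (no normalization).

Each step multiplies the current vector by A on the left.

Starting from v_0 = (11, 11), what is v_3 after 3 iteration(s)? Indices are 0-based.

v_3 = (3, 10)

v_0 = (11, 11).
v_1 = A·v_0 = (2, 5).
v_2 = A·v_1 = (4, 1).
v_3 = A·v_2 = (3, 10).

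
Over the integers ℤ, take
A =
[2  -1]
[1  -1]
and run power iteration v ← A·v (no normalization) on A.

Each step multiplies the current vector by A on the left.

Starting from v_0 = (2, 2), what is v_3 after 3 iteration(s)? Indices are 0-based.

v_0 = (2, 2).
v_1 = A·v_0 = (2, 0).
v_2 = A·v_1 = (4, 2).
v_3 = A·v_2 = (6, 2).

v_3 = (6, 2)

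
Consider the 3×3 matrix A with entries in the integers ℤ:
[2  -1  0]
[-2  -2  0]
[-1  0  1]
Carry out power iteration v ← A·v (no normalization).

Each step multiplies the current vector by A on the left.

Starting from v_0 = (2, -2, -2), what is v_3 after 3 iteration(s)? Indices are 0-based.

v_3 = (36, 0, -22)

v_0 = (2, -2, -2).
v_1 = A·v_0 = (6, 0, -4).
v_2 = A·v_1 = (12, -12, -10).
v_3 = A·v_2 = (36, 0, -22).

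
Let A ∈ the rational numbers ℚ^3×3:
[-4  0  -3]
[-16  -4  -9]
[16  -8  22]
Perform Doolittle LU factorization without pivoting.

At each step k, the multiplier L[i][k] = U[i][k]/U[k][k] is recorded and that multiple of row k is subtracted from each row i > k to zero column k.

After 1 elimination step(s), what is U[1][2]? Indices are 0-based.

Step 1: pivot at (0,0) is -4.
  row1 ← row1 − (4)·row0  ⇒  L[1][0]=4, U row1=(0, -4, 3)
  row2 ← row2 − (-4)·row0  ⇒  L[2][0]=-4, U row2=(0, -8, 10)

U[1][2] = 3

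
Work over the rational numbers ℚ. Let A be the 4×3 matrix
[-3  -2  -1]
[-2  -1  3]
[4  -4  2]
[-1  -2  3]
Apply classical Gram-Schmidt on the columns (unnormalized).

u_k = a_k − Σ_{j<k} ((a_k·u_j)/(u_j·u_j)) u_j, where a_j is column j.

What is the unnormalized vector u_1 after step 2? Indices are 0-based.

u_1 = (-13/5, -7/5, -16/5, -11/5)

Step 1: u_0 = a_0 = (-3, -2, 4, -1).
Step 2: u_1 = a_1 − (-1/5)·u_0 = (-13/5, -7/5, -16/5, -11/5).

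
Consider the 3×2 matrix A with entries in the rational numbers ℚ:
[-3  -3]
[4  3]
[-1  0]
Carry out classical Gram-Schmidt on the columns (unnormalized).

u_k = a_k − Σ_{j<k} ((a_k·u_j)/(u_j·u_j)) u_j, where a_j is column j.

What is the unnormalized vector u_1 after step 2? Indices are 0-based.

Step 1: u_0 = a_0 = (-3, 4, -1).
Step 2: u_1 = a_1 − (21/26)·u_0 = (-15/26, -3/13, 21/26).

u_1 = (-15/26, -3/13, 21/26)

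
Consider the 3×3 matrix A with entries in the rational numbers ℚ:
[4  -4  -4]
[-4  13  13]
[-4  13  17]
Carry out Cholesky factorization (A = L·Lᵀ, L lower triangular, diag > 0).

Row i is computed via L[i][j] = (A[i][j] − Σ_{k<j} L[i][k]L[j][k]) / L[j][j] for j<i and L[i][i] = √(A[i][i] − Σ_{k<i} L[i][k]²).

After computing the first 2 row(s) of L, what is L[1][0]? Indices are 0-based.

L[1][0] = -2

Step 1: L[0][0] = √(4) = 2.
  L[1][0] = (-4) / L[0][0] = -2.
Step 2: L[1][1] = √(9) = 3.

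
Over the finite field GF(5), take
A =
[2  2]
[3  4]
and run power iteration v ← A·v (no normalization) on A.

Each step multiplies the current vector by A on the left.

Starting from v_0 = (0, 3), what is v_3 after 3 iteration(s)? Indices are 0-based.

v_3 = (4, 2)

v_0 = (0, 3).
v_1 = A·v_0 = (1, 2).
v_2 = A·v_1 = (1, 1).
v_3 = A·v_2 = (4, 2).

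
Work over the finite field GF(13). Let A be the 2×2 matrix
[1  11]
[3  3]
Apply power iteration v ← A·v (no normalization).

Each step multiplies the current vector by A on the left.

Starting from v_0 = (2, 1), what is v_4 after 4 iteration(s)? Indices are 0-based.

v_0 = (2, 1).
v_1 = A·v_0 = (0, 9).
v_2 = A·v_1 = (8, 1).
v_3 = A·v_2 = (6, 1).
v_4 = A·v_3 = (4, 8).

v_4 = (4, 8)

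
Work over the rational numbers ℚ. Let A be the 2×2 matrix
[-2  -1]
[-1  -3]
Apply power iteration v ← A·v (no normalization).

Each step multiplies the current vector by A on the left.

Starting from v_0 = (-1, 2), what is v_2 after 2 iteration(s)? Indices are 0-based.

v_2 = (5, 15)

v_0 = (-1, 2).
v_1 = A·v_0 = (0, -5).
v_2 = A·v_1 = (5, 15).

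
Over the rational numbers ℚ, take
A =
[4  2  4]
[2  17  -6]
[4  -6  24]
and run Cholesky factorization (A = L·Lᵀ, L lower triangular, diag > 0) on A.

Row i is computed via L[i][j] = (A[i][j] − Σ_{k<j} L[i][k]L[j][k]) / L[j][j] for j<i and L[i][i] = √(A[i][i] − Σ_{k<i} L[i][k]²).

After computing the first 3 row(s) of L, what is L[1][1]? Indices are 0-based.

L[1][1] = 4

Step 1: L[0][0] = √(4) = 2.
  L[1][0] = (2) / L[0][0] = 1.
Step 2: L[1][1] = √(16) = 4.
  L[2][0] = (4) / L[0][0] = 2.
  L[2][1] = (-8) / L[1][1] = -2.
Step 3: L[2][2] = √(16) = 4.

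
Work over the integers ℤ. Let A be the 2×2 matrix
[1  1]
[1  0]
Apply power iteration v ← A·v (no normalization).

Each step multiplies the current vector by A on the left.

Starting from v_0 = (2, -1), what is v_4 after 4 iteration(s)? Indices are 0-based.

v_4 = (7, 4)

v_0 = (2, -1).
v_1 = A·v_0 = (1, 2).
v_2 = A·v_1 = (3, 1).
v_3 = A·v_2 = (4, 3).
v_4 = A·v_3 = (7, 4).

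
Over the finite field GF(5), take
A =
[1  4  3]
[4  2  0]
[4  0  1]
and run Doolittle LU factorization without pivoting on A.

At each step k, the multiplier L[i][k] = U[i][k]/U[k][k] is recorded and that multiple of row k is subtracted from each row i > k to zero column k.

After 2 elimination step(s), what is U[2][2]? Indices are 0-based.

U[2][2] = 2

[col 0] pivot 1
  R1 -= 4*R0 → (0, 1, 3)  (L[1][0] := 4)
  R2 -= 4*R0 → (0, 4, 4)  (L[2][0] := 4)
[col 1] pivot 1
  R2 -= 4*R1 → (0, 0, 2)  (L[2][1] := 4)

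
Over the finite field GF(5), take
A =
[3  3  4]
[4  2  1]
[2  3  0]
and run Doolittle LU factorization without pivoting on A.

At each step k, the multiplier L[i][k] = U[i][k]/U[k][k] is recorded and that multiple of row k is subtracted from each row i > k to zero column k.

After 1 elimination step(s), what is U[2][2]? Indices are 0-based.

U[2][2] = 4

Step 1: pivot at (0,0) is 3.
  row1 ← row1 − (3)·row0  ⇒  L[1][0]=3, U row1=(0, 3, 4)
  row2 ← row2 − (4)·row0  ⇒  L[2][0]=4, U row2=(0, 1, 4)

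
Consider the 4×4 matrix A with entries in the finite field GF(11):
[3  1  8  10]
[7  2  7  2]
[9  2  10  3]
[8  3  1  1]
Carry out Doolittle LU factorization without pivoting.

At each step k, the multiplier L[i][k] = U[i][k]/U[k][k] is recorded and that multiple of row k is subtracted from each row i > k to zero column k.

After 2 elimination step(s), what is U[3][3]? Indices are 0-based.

U[3][3] = 8

Step 1: pivot at (0,0) is 3.
  row1 ← row1 − (6)·row0  ⇒  L[1][0]=6, U row1=(0, 7, 3, 8)
  row2 ← row2 − (3)·row0  ⇒  L[2][0]=3, U row2=(0, 10, 8, 6)
  row3 ← row3 − (10)·row0  ⇒  L[3][0]=10, U row3=(0, 4, 9, 0)
Step 2: pivot at (1,1) is 7.
  row2 ← row2 − (3)·row1  ⇒  L[2][1]=3, U row2=(0, 0, 10, 4)
  row3 ← row3 − (10)·row1  ⇒  L[3][1]=10, U row3=(0, 0, 1, 8)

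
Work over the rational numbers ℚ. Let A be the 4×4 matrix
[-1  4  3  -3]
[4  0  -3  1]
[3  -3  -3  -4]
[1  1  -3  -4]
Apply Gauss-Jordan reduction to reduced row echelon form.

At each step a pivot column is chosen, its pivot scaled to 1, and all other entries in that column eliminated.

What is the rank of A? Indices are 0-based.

step 1: normalize row 0 (÷-1) = (1, -4, -3, 3)
  row 1: subtract 4×row0 = (0, 16, 9, -11)
  row 2: subtract 3×row0 = (0, 9, 6, -13)
  row 3: subtract 1×row0 = (0, 5, 0, -7)
step 2: normalize row 1 (÷16) = (0, 1, 9/16, -11/16)
  row 0: subtract -4×row1 = (1, 0, -3/4, 1/4)
  row 2: subtract 9×row1 = (0, 0, 15/16, -109/16)
  row 3: subtract 5×row1 = (0, 0, -45/16, -57/16)
step 3: normalize row 2 (÷15/16) = (0, 0, 1, -109/15)
  row 0: subtract -3/4×row2 = (1, 0, 0, -26/5)
  row 1: subtract 9/16×row2 = (0, 1, 0, 17/5)
  row 3: subtract -45/16×row2 = (0, 0, 0, -24)
step 4: normalize row 3 (÷-24) = (0, 0, 0, 1)
  row 0: subtract -26/5×row3 = (1, 0, 0, 0)
  row 1: subtract 17/5×row3 = (0, 1, 0, 0)
  row 2: subtract -109/15×row3 = (0, 0, 1, 0)

rank = 4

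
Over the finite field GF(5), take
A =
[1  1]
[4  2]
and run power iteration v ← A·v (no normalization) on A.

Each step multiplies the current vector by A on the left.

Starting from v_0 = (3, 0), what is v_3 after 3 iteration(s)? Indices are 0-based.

v_3 = (1, 2)

v_0 = (3, 0).
v_1 = A·v_0 = (3, 2).
v_2 = A·v_1 = (0, 1).
v_3 = A·v_2 = (1, 2).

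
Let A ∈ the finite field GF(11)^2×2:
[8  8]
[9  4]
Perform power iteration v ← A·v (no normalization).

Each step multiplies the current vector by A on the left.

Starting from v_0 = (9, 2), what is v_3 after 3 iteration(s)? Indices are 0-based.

v_0 = (9, 2).
v_1 = A·v_0 = (0, 1).
v_2 = A·v_1 = (8, 4).
v_3 = A·v_2 = (8, 0).

v_3 = (8, 0)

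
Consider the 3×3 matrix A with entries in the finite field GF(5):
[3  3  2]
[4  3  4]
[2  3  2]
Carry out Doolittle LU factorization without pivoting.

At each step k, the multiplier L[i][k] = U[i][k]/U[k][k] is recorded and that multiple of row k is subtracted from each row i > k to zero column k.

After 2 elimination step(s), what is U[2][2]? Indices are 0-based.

Step 1: pivot at (0,0) is 3.
  row1 ← row1 − (3)·row0  ⇒  L[1][0]=3, U row1=(0, 4, 3)
  row2 ← row2 − (4)·row0  ⇒  L[2][0]=4, U row2=(0, 1, 4)
Step 2: pivot at (1,1) is 4.
  row2 ← row2 − (4)·row1  ⇒  L[2][1]=4, U row2=(0, 0, 2)

U[2][2] = 2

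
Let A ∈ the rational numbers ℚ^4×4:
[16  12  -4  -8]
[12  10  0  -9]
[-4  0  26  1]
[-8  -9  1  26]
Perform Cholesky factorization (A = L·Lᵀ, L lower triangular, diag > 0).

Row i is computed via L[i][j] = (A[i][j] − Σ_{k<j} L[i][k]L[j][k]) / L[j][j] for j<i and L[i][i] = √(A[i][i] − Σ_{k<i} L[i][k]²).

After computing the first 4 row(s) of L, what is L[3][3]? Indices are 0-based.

Step 1: L[0][0] = √(16) = 4.
  L[1][0] = (12) / L[0][0] = 3.
Step 2: L[1][1] = √(1) = 1.
  L[2][0] = (-4) / L[0][0] = -1.
  L[2][1] = (3) / L[1][1] = 3.
Step 3: L[2][2] = √(16) = 4.
  L[3][0] = (-8) / L[0][0] = -2.
  L[3][1] = (-3) / L[1][1] = -3.
  L[3][2] = (8) / L[2][2] = 2.
Step 4: L[3][3] = √(9) = 3.

L[3][3] = 3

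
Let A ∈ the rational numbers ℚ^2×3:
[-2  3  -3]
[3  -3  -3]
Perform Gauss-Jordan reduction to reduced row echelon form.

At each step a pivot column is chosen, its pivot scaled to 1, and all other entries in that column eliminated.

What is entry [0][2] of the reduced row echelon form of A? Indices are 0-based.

M[0][2] = -6

step 1: normalize row 0 (÷-2) = (1, -3/2, 3/2)
  row 1: subtract 3×row0 = (0, 3/2, -15/2)
step 2: normalize row 1 (÷3/2) = (0, 1, -5)
  row 0: subtract -3/2×row1 = (1, 0, -6)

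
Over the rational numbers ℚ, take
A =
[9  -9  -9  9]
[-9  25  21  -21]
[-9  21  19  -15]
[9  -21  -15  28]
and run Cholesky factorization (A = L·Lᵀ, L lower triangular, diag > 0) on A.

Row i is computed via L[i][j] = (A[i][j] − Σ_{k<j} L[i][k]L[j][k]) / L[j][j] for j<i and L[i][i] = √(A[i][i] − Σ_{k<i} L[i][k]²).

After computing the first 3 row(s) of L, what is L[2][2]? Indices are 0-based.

L[2][2] = 1

Step 1: L[0][0] = √(9) = 3.
  L[1][0] = (-9) / L[0][0] = -3.
Step 2: L[1][1] = √(16) = 4.
  L[2][0] = (-9) / L[0][0] = -3.
  L[2][1] = (12) / L[1][1] = 3.
Step 3: L[2][2] = √(1) = 1.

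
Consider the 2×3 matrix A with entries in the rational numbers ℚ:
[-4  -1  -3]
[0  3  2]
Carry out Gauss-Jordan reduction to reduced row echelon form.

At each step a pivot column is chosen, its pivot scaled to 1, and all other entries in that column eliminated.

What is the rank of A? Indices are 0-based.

rank = 2

pivot(0,0)=-4: scale R0 → (1, 1/4, 3/4)
pivot(1,1)=3: scale R1 → (0, 1, 2/3)
  clear (0,1): R0 −= (1/4)R1 → (1, 0, 7/12)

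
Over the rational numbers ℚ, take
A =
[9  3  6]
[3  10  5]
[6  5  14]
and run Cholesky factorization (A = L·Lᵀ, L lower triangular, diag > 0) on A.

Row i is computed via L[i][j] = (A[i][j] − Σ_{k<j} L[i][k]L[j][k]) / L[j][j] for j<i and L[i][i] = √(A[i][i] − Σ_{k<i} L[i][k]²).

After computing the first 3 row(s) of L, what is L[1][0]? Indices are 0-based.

L[1][0] = 1

Step 1: L[0][0] = √(9) = 3.
  L[1][0] = (3) / L[0][0] = 1.
Step 2: L[1][1] = √(9) = 3.
  L[2][0] = (6) / L[0][0] = 2.
  L[2][1] = (3) / L[1][1] = 1.
Step 3: L[2][2] = √(9) = 3.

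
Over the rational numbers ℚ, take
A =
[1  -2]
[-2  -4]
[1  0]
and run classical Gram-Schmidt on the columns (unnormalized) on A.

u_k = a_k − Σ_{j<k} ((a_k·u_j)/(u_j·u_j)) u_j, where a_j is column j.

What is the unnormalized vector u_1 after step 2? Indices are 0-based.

u_1 = (-3, -2, -1)

Step 1: u_0 = a_0 = (1, -2, 1).
Step 2: u_1 = a_1 − (1)·u_0 = (-3, -2, -1).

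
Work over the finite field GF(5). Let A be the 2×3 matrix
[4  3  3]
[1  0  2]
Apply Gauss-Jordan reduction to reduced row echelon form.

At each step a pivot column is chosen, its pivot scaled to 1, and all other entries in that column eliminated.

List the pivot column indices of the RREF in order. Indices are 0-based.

step 1: normalize row 0 (÷4) = (1, 2, 2)
  row 1: subtract 1×row0 = (0, 3, 0)
step 2: normalize row 1 (÷3) = (0, 1, 0)
  row 0: subtract 2×row1 = (1, 0, 2)

pivot columns: 0, 1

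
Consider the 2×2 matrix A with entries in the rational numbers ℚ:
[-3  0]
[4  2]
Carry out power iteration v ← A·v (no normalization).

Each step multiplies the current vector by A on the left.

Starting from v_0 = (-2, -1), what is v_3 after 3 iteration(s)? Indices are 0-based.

v_0 = (-2, -1).
v_1 = A·v_0 = (6, -10).
v_2 = A·v_1 = (-18, 4).
v_3 = A·v_2 = (54, -64).

v_3 = (54, -64)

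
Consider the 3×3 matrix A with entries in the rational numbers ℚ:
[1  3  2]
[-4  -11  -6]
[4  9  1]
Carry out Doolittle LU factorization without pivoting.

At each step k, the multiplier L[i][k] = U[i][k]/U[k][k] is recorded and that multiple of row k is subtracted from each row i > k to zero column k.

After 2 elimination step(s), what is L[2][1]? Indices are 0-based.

Step 1: pivot at (0,0) is 1.
  row1 ← row1 − (-4)·row0  ⇒  L[1][0]=-4, U row1=(0, 1, 2)
  row2 ← row2 − (4)·row0  ⇒  L[2][0]=4, U row2=(0, -3, -7)
Step 2: pivot at (1,1) is 1.
  row2 ← row2 − (-3)·row1  ⇒  L[2][1]=-3, U row2=(0, 0, -1)

L[2][1] = -3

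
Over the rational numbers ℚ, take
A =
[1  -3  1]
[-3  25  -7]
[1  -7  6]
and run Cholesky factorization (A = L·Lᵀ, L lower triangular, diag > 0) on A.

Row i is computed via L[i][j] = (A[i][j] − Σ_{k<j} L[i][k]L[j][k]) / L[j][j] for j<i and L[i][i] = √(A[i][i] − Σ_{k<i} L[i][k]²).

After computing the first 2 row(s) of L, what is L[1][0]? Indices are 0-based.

Step 1: L[0][0] = √(1) = 1.
  L[1][0] = (-3) / L[0][0] = -3.
Step 2: L[1][1] = √(16) = 4.

L[1][0] = -3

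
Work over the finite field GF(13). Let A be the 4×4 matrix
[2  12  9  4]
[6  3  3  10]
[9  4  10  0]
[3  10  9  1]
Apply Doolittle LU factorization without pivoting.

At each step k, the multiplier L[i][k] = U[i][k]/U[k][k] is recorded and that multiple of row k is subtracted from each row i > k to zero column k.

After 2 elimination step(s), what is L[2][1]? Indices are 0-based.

L[2][1] = 9

Step 1: pivot at (0,0) is 2.
  row1 ← row1 − (3)·row0  ⇒  L[1][0]=3, U row1=(0, 6, 2, 11)
  row2 ← row2 − (11)·row0  ⇒  L[2][0]=11, U row2=(0, 2, 2, 8)
  row3 ← row3 − (8)·row0  ⇒  L[3][0]=8, U row3=(0, 5, 2, 8)
Step 2: pivot at (1,1) is 6.
  row2 ← row2 − (9)·row1  ⇒  L[2][1]=9, U row2=(0, 0, 10, 0)
  row3 ← row3 − (3)·row1  ⇒  L[3][1]=3, U row3=(0, 0, 9, 1)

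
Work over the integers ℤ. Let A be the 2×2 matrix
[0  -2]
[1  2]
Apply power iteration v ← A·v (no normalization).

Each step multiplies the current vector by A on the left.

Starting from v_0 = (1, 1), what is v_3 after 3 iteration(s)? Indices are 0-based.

v_0 = (1, 1).
v_1 = A·v_0 = (-2, 3).
v_2 = A·v_1 = (-6, 4).
v_3 = A·v_2 = (-8, 2).

v_3 = (-8, 2)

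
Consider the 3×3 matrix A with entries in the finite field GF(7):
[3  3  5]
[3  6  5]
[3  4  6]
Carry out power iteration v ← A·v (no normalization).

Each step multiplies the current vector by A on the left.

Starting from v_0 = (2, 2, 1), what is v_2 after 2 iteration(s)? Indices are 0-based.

v_0 = (2, 2, 1).
v_1 = A·v_0 = (3, 2, 6).
v_2 = A·v_1 = (3, 2, 4).

v_2 = (3, 2, 4)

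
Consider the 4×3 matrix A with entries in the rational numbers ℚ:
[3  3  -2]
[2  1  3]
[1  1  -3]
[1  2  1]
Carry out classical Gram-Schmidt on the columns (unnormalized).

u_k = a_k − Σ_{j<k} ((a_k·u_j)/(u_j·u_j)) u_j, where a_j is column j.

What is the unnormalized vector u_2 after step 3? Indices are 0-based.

u_2 = (-40/29, 67/29, -81/29, 67/29)

Step 1: u_0 = a_0 = (3, 2, 1, 1).
Step 2: u_1 = a_1 − (14/15)·u_0 = (1/5, -13/15, 1/15, 16/15).
Step 3: u_2 = a_2 − (-2/15)·u_0 − (-32/29)·u_1 = (-40/29, 67/29, -81/29, 67/29).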